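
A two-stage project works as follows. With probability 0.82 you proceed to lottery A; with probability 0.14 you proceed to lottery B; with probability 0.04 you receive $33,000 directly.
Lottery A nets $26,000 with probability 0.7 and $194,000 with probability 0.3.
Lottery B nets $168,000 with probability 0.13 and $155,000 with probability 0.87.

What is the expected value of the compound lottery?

$85,904.60

EV(A) = 0.7 × 26000 + 0.3 × 194000 = 18200 + 58200 = 76400
EV(B) = 0.13 × 168000 + 0.87 × 155000 = 21840 + 134850 = 156690
Branch C: 33000 (certain)
Overall = 0.82 × 76400 + 0.14 × 156690 + 0.04 × 33000 = 62648 + 21936.6 + 1320 = 85904.6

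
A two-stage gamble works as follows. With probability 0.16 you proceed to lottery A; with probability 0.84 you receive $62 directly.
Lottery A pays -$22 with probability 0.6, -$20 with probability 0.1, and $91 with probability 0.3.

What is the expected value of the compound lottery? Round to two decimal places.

EV(A) = 0.6 × (-22) + 0.1 × (-20) + 0.3 × 91 = -13.2 − 2 + 27.3 = 12.1
Branch B: 62 (certain)
Overall = 0.16 × 12.1 + 0.84 × 62 = 1.936 + 52.08 = 54.016

$54.02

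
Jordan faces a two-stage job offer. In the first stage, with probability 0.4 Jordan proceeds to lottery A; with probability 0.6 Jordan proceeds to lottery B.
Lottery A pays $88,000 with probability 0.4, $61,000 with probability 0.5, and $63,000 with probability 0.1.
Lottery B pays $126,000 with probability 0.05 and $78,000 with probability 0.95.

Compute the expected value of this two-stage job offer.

$77,040

EV(A) = 0.4 × 88000 + 0.5 × 61000 + 0.1 × 63000 = 35200 + 30500 + 6300 = 72000
EV(B) = 0.05 × 126000 + 0.95 × 78000 = 6300 + 74100 = 80400
Overall = 0.4 × 72000 + 0.6 × 80400 = 28800 + 48240 = 77040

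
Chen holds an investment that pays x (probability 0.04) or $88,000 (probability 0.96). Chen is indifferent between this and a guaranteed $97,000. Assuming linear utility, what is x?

x = $313,000

0.04·x + 0.96·88000 = 97000
0.04·x = 97000 − 84480 = 12520
x = 12520 / 0.04 = 313000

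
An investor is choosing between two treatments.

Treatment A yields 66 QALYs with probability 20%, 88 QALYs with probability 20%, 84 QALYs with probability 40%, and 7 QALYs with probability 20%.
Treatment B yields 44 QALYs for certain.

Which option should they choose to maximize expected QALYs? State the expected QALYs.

Treatment A (65.8 QALYs)

Treatment A = 0.2 × 66 + 0.2 × 88 + 0.4 × 84 + 0.2 × 7 = 13.2 + 17.6 + 33.6 + 1.4 = 65.8
Treatment B: 44 (certain)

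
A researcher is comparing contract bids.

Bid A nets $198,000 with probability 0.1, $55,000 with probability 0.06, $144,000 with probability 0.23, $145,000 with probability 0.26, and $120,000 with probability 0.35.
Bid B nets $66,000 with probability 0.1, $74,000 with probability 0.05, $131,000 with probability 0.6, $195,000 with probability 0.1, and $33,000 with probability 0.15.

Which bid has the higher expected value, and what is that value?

Bid A ($135,920)

Bid A = 0.1 × 198000 + 0.06 × 55000 + 0.23 × 144000 + 0.26 × 145000 + 0.35 × 120000 = 19800 + 3300 + 33120 + 37700 + 42000 = 135920
Bid B = 0.1 × 66000 + 0.05 × 74000 + 0.6 × 131000 + 0.1 × 195000 + 0.15 × 33000 = 6600 + 3700 + 78600 + 19500 + 4950 = 113350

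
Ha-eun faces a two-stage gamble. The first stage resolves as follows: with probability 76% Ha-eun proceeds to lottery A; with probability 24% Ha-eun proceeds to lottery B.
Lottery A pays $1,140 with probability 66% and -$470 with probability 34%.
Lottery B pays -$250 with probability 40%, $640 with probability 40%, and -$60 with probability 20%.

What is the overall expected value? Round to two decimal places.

$484.94

EV(A) = 0.66 × 1140 + 0.34 × (-470) = 752.4 − 159.8 = 592.6
EV(B) = 0.4 × (-250) + 0.4 × 640 + 0.2 × (-60) = -100 + 256 − 12 = 144
Overall = 0.76 × 592.6 + 0.24 × 144 = 450.376 + 34.56 = 484.936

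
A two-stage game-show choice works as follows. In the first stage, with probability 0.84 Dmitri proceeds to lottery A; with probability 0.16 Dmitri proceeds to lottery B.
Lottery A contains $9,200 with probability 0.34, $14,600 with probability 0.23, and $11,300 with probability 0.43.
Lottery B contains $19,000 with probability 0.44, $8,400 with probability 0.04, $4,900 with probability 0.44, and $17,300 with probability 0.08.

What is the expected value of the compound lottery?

$11,487.56

EV(A) = 0.34 × 9200 + 0.23 × 14600 + 0.43 × 11300 = 3128 + 3358 + 4859 = 11345
EV(B) = 0.44 × 19000 + 0.04 × 8400 + 0.44 × 4900 + 0.08 × 17300 = 8360 + 336 + 2156 + 1384 = 12236
Overall = 0.84 × 11345 + 0.16 × 12236 = 9529.8 + 1957.76 = 11487.56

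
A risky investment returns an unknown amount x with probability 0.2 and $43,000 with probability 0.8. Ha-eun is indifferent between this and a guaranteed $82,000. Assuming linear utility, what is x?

0.2·x + 0.8·43000 = 82000
0.2·x = 82000 − 34400 = 47600
x = 47600 / 0.2 = 238000

x = $238,000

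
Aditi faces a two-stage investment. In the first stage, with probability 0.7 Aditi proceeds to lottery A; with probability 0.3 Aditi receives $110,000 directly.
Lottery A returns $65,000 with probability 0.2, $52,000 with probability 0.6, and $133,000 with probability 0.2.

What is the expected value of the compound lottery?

EV(A) = 0.2 × 65000 + 0.6 × 52000 + 0.2 × 133000 = 13000 + 31200 + 26600 = 70800
Branch B: 110000 (certain)
Overall = 0.7 × 70800 + 0.3 × 110000 = 49560 + 33000 = 82560

$82,560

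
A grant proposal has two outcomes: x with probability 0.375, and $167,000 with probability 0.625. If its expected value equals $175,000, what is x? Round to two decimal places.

x = $188,333.33

0.375·x + 0.625·167000 = 175000
0.375·x = 175000 − 104375 = 70625
x = 70625 / 0.375 = 188333.3333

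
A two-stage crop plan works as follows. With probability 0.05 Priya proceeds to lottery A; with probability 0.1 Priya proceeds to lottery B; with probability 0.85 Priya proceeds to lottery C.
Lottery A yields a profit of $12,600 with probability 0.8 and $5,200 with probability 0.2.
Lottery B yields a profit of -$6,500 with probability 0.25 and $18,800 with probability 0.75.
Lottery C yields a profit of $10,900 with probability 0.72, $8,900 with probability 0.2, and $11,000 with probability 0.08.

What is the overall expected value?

EV(A) = 0.8 × 12600 + 0.2 × 5200 = 10080 + 1040 = 11120
EV(B) = 0.25 × (-6500) + 0.75 × 18800 = -1625 + 14100 = 12475
EV(C) = 0.72 × 10900 + 0.2 × 8900 + 0.08 × 11000 = 7848 + 1780 + 880 = 10508
Overall = 0.05 × 11120 + 0.1 × 12475 + 0.85 × 10508 = 556 + 1247.5 + 8931.8 = 10735.3

$10,735.30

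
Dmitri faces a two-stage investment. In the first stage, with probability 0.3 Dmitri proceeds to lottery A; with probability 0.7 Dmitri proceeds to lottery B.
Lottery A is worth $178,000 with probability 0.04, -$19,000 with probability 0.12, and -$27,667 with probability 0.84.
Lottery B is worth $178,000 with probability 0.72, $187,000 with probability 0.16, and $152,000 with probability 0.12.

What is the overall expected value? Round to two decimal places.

EV(A) = 0.04 × 178000 + 0.12 × (-19000) + 0.84 × (-27667) = 7120 − 2280 − 23240.28 = -18400.28
EV(B) = 0.72 × 178000 + 0.16 × 187000 + 0.12 × 152000 = 128160 + 29920 + 18240 = 176320
Overall = 0.3 × (-18400.28) + 0.7 × 176320 = -5520.084 + 123424 = 117903.916

$117,903.92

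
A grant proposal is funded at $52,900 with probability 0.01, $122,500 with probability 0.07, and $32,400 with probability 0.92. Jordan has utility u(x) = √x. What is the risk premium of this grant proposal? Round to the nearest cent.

E[u] = 0.01·√52900 + 0.07·√122500 + 0.92·√32400 = 0.01·230 + 0.07·350 + 0.92·180 = 192.4
CE = (192.4)² = 37017.76
Risk premium = EV − CE = 38912 − 37017.76 = 1894.24

$1,894.24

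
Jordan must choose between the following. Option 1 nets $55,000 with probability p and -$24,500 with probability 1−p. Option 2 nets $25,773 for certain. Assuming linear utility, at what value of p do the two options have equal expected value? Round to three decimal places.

p = 0.632

p·55000 + (1−p)·(-24500) = 25773
79500p − 24500 = 25773
p = (25773 + 24500) / 79500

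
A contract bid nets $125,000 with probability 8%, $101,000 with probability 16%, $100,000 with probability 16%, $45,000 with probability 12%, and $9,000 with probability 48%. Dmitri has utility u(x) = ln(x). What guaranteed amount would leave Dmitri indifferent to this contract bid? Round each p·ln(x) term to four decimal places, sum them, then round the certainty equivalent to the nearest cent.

$29,167.20

E[u] = 0.08·ln(125000) + 0.16·ln(101000) + 0.16·ln(100000) + 0.12·ln(45000) + 0.48·ln(9000) = 0.9389 + 1.8437 + 1.8421 + 1.2857 + 4.3704 = 10.2808
CE = e^10.2808 ≈ 29167.20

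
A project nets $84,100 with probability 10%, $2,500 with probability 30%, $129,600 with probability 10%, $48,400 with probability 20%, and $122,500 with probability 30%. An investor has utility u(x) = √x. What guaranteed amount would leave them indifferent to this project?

$52,441

E[u] = 0.1·√84100 + 0.3·√2500 + 0.1·√129600 + 0.2·√48400 + 0.3·√122500 = 0.1·290 + 0.3·50 + 0.1·360 + 0.2·220 + 0.3·350 = 229
CE = (229)² = 52441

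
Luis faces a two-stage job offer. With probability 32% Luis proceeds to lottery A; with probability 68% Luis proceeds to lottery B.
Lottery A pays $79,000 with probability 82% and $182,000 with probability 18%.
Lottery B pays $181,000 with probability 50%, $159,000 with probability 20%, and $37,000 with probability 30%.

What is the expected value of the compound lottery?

EV(A) = 0.82 × 79000 + 0.18 × 182000 = 64780 + 32760 = 97540
EV(B) = 0.5 × 181000 + 0.2 × 159000 + 0.3 × 37000 = 90500 + 31800 + 11100 = 133400
Overall = 0.32 × 97540 + 0.68 × 133400 = 31212.8 + 90712 = 121924.8

$121,924.80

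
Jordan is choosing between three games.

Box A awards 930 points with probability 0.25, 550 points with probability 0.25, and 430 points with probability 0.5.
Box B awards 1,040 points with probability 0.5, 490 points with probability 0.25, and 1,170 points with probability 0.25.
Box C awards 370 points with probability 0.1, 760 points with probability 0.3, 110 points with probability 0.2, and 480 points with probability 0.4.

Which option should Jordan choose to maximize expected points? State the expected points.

Box B (935 points)

Box A = 0.25 × 930 + 0.25 × 550 + 0.5 × 430 = 232.5 + 137.5 + 215 = 585
Box B = 0.5 × 1040 + 0.25 × 490 + 0.25 × 1170 = 520 + 122.5 + 292.5 = 935
Box C = 0.1 × 370 + 0.3 × 760 + 0.2 × 110 + 0.4 × 480 = 37 + 228 + 22 + 192 = 479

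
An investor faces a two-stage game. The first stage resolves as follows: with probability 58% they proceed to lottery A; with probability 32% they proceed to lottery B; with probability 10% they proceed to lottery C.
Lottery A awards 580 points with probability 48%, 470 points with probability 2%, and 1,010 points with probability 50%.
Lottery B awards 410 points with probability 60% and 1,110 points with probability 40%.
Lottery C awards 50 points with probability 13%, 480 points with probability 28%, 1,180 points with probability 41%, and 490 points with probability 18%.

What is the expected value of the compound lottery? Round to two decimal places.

751.91 points

EV(A) = 0.48 × 580 + 0.02 × 470 + 0.5 × 1010 = 278.4 + 9.4 + 505 = 792.8
EV(B) = 0.6 × 410 + 0.4 × 1110 = 246 + 444 = 690
EV(C) = 0.13 × 50 + 0.28 × 480 + 0.41 × 1180 + 0.18 × 490 = 6.5 + 134.4 + 483.8 + 88.2 = 712.9
Overall = 0.58 × 792.8 + 0.32 × 690 + 0.1 × 712.9 = 459.824 + 220.8 + 71.29 = 751.914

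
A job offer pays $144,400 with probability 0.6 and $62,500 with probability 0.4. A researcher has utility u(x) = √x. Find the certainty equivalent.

$107,584

E[u] = 0.6·√144400 + 0.4·√62500 = 0.6·380 + 0.4·250 = 328
CE = (328)² = 107584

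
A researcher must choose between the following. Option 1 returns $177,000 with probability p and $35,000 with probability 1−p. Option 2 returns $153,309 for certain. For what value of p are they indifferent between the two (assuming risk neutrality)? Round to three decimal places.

p = 0.833

p·177000 + (1−p)·35000 = 153309
142000p + 35000 = 153309
p = (153309 − 35000) / 142000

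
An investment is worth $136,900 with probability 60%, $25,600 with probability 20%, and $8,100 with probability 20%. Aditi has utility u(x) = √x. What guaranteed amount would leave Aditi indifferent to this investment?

$73,984

E[u] = 0.6·√136900 + 0.2·√25600 + 0.2·√8100 = 0.6·370 + 0.2·160 + 0.2·90 = 272
CE = (272)² = 73984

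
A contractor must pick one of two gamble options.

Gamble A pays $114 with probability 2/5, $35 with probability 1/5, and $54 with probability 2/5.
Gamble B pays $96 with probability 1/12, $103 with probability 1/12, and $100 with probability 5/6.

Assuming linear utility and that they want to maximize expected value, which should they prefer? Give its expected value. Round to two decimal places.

Gamble B ($99.92)

Gamble A = 2/5 × 114 + 1/5 × 35 + 2/5 × 54 = 45.6 + 7 + 21.6 = 74.2
Gamble B = 1/12 × 96 + 1/12 × 103 + 5/6 × 100 = 8 + 8.5833 + 83.3333 = 99.9167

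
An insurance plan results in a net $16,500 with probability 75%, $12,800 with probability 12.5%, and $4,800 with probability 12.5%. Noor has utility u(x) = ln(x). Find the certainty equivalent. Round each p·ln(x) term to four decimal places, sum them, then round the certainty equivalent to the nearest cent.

$13,697.93

E[u] = 0.75·ln(16500) + 0.125·ln(12800) + 0.125·ln(4800) = 7.2833 + 1.1822 + 1.0595 = 9.5250
CE = e^9.5250 ≈ 13697.93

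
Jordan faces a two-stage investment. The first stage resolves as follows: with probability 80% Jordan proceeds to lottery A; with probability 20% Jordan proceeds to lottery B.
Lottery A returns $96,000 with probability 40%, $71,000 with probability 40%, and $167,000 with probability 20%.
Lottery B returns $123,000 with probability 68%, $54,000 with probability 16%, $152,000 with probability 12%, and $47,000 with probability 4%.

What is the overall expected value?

$102,640

EV(A) = 0.4 × 96000 + 0.4 × 71000 + 0.2 × 167000 = 38400 + 28400 + 33400 = 100200
EV(B) = 0.68 × 123000 + 0.16 × 54000 + 0.12 × 152000 + 0.04 × 47000 = 83640 + 8640 + 18240 + 1880 = 112400
Overall = 0.8 × 100200 + 0.2 × 112400 = 80160 + 22480 = 102640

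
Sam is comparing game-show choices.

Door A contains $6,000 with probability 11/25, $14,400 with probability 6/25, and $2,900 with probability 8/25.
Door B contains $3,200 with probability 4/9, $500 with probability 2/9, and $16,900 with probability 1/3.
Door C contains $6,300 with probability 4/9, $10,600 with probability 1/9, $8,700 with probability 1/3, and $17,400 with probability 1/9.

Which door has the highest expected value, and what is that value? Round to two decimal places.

Door C ($8,811.11)

Door A = 11/25 × 6000 + 6/25 × 14400 + 8/25 × 2900 = 2640 + 3456 + 928 = 7024
Door B = 4/9 × 3200 + 2/9 × 500 + 1/3 × 16900 = 1422.2222 + 111.1111 + 5633.3333 = 7166.6667
Door C = 4/9 × 6300 + 1/9 × 10600 + 1/3 × 8700 + 1/9 × 17400 = 2800 + 1177.7778 + 2900 + 1933.3333 = 8811.1111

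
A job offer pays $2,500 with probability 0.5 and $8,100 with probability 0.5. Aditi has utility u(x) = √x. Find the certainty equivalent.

$4,900

E[u] = 0.5·√2500 + 0.5·√8100 = 0.5·50 + 0.5·90 = 70
CE = (70)² = 4900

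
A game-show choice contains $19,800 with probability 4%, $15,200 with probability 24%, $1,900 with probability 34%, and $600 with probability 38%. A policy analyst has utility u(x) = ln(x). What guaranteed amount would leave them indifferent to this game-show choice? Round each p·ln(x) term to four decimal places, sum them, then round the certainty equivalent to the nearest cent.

E[u] = 0.04·ln(19800) + 0.24·ln(15200) + 0.34·ln(1900) + 0.38·ln(600) = 0.3957 + 2.3110 + 2.5669 + 2.4308 = 7.7044
CE = e^7.7044 ≈ 2218.09

$2,218.09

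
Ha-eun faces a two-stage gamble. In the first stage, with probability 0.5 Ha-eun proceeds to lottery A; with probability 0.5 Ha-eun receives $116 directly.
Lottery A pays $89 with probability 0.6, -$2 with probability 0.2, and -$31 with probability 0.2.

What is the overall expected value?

$81.40

EV(A) = 0.6 × 89 + 0.2 × (-2) + 0.2 × (-31) = 53.4 − 0.4 − 6.2 = 46.8
Branch B: 116 (certain)
Overall = 0.5 × 46.8 + 0.5 × 116 = 23.4 + 58 = 81.4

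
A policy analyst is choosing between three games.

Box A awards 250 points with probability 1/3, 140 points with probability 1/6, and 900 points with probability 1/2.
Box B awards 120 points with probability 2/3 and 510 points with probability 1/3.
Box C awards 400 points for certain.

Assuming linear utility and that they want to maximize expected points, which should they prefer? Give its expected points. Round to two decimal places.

Box A (556.67 points)

Box A = 1/3 × 250 + 1/6 × 140 + 1/2 × 900 = 83.3333 + 23.3333 + 450 = 556.6667
Box B = 2/3 × 120 + 1/3 × 510 = 80 + 170 = 250
Box C: 400 (certain)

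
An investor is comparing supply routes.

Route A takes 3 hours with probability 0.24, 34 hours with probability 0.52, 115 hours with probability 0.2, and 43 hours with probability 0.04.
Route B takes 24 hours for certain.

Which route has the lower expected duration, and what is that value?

Route B (24 hours)

Route A = 0.24 × 3 + 0.52 × 34 + 0.2 × 115 + 0.04 × 43 = 0.72 + 17.68 + 23 + 1.72 = 43.12
Route B: 24 (certain)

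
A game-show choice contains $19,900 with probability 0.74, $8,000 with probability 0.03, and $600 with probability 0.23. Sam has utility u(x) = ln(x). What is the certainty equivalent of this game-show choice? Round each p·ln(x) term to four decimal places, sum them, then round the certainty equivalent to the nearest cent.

E[u] = 0.74·ln(19900) + 0.03·ln(8000) + 0.23·ln(600) = 7.3249 + 0.2696 + 1.4713 = 9.0658
CE = e^9.0658 ≈ 8654.20

$8,654.20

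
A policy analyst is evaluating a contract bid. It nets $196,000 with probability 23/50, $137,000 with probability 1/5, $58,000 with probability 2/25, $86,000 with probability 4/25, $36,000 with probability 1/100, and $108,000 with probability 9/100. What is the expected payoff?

$146,040

EV = 23/50 × 196000 + 1/5 × 137000 + 2/25 × 58000 + 4/25 × 86000 + 1/100 × 36000 + 9/100 × 108000 = 90160 + 27400 + 4640 + 13760 + 360 + 9720 = 146040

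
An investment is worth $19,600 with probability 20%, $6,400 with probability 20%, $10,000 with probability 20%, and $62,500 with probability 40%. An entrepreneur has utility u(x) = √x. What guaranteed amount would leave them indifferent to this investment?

$26,896

E[u] = 0.2·√19600 + 0.2·√6400 + 0.2·√10000 + 0.4·√62500 = 0.2·140 + 0.2·80 + 0.2·100 + 0.4·250 = 164
CE = (164)² = 26896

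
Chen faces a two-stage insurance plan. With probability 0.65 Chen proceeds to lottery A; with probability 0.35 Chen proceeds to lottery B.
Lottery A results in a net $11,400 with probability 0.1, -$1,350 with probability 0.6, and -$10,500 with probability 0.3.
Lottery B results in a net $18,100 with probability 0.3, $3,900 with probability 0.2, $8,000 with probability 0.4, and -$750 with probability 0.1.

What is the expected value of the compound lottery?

$1,434.25

EV(A) = 0.1 × 11400 + 0.6 × (-1350) + 0.3 × (-10500) = 1140 − 810 − 3150 = -2820
EV(B) = 0.3 × 18100 + 0.2 × 3900 + 0.4 × 8000 + 0.1 × (-750) = 5430 + 780 + 3200 − 75 = 9335
Overall = 0.65 × (-2820) + 0.35 × 9335 = -1833 + 3267.25 = 1434.25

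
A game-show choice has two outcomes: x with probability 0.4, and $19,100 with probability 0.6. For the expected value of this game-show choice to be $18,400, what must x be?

x = $17,350

0.4·x + 0.6·19100 = 18400
0.4·x = 18400 − 11460 = 6940
x = 6940 / 0.4 = 17350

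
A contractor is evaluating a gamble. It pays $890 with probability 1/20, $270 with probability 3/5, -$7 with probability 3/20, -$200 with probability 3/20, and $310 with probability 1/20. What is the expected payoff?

$190.95

EV = 1/20 × 890 + 3/5 × 270 + 3/20 × (-7) + 3/20 × (-200) + 1/20 × 310 = 44.5 + 162 − 1.05 − 30 + 15.5 = 190.95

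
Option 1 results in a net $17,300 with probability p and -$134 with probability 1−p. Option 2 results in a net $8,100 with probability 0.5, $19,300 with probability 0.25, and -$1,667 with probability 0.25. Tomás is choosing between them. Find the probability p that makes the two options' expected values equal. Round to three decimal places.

EV(Option 2) = 0.5 × 8100 + 0.25 × 19300 + 0.25 × (-1667) = 4050 + 4825 − 416.75 = 8458.25
p·17300 + (1−p)·(-134) = 8458.25
17434p − 134 = 8458.25
p = (8458.25 + 134) / 17434

p = 0.493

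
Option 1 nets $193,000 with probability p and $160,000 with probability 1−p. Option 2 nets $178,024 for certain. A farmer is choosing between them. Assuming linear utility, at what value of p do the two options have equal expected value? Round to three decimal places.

p·193000 + (1−p)·160000 = 178024
33000p + 160000 = 178024
p = (178024 − 160000) / 33000

p = 0.546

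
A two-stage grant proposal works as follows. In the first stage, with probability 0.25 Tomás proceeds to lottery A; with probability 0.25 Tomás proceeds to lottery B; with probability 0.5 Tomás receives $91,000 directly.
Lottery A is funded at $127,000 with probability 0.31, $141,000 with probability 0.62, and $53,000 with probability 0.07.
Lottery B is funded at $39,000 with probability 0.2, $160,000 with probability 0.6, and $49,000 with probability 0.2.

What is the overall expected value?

$106,525

EV(A) = 0.31 × 127000 + 0.62 × 141000 + 0.07 × 53000 = 39370 + 87420 + 3710 = 130500
EV(B) = 0.2 × 39000 + 0.6 × 160000 + 0.2 × 49000 = 7800 + 96000 + 9800 = 113600
Branch C: 91000 (certain)
Overall = 0.25 × 130500 + 0.25 × 113600 + 0.5 × 91000 = 32625 + 28400 + 45500 = 106525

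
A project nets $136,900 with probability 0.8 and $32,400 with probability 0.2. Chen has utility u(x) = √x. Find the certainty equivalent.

E[u] = 0.8·√136900 + 0.2·√32400 = 0.8·370 + 0.2·180 = 332
CE = (332)² = 110224

$110,224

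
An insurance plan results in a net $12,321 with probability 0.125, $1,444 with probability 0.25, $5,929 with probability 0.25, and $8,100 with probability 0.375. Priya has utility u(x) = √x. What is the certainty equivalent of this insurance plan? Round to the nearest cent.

E[u] = 0.125·√12321 + 0.25·√1444 + 0.25·√5929 + 0.375·√8100 = 0.125·111 + 0.25·38 + 0.25·77 + 0.375·90 = 76.375
CE = (76.375)² = 5833.140625

$5,833.14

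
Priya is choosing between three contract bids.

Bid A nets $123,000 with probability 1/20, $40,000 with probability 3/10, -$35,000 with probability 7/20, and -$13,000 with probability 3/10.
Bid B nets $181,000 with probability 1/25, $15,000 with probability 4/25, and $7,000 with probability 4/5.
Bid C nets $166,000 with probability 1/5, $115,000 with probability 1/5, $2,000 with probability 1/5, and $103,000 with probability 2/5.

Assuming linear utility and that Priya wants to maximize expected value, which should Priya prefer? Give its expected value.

Bid A = 1/20 × 123000 + 3/10 × 40000 + 7/20 × (-35000) + 3/10 × (-13000) = 6150 + 12000 − 12250 − 3900 = 2000
Bid B = 1/25 × 181000 + 4/25 × 15000 + 4/5 × 7000 = 7240 + 2400 + 5600 = 15240
Bid C = 1/5 × 166000 + 1/5 × 115000 + 1/5 × 2000 + 2/5 × 103000 = 33200 + 23000 + 400 + 41200 = 97800

Bid C ($97,800)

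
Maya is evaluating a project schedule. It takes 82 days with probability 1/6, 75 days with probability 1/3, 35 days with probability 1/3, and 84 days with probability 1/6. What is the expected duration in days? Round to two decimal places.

64.33 days

EV = 1/6 × 82 + 1/3 × 75 + 1/3 × 35 + 1/6 × 84 = 13.6667 + 25 + 11.6667 + 14 = 64.3333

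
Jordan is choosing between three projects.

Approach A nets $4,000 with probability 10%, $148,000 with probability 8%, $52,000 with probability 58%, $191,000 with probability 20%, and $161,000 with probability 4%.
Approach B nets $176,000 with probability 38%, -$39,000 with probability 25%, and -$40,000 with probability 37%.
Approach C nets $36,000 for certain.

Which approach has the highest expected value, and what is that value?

Approach A ($87,040)

Approach A = 0.1 × 4000 + 0.08 × 148000 + 0.58 × 52000 + 0.2 × 191000 + 0.04 × 161000 = 400 + 11840 + 30160 + 38200 + 6440 = 87040
Approach B = 0.38 × 176000 + 0.25 × (-39000) + 0.37 × (-40000) = 66880 − 9750 − 14800 = 42330
Approach C: 36000 (certain)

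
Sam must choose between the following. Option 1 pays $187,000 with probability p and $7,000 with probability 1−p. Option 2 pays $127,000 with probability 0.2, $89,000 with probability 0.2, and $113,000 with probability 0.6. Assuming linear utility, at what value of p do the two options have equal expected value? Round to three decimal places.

p = 0.578

EV(Option 2) = 0.2 × 127000 + 0.2 × 89000 + 0.6 × 113000 = 25400 + 17800 + 67800 = 111000
p·187000 + (1−p)·7000 = 111000
180000p + 7000 = 111000
p = (111000 − 7000) / 180000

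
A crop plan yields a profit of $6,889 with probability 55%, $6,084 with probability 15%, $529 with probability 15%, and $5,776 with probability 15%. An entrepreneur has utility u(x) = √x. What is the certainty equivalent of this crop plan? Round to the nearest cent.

$5,212.84

E[u] = 0.55·√6889 + 0.15·√6084 + 0.15·√529 + 0.15·√5776 = 0.55·83 + 0.15·78 + 0.15·23 + 0.15·76 = 72.2
CE = (72.2)² = 5212.84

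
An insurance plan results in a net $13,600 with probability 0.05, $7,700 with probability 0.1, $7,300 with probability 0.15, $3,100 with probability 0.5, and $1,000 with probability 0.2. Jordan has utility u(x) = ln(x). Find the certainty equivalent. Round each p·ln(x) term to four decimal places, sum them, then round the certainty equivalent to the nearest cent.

$3,315.29

E[u] = 0.05·ln(13600) + 0.1·ln(7700) + 0.15·ln(7300) + 0.5·ln(3100) + 0.2·ln(1000) = 0.4759 + 0.8949 + 1.3343 + 4.0196 + 1.3816 = 8.1063
CE = e^8.1063 ≈ 3315.29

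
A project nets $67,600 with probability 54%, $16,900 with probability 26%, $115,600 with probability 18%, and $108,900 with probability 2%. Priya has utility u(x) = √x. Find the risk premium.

$5,320

E[u] = 0.54·√67600 + 0.26·√16900 + 0.18·√115600 + 0.02·√108900 = 0.54·260 + 0.26·130 + 0.18·340 + 0.02·330 = 242
CE = (242)² = 58564
Risk premium = EV − CE = 63884 − 58564 = 5320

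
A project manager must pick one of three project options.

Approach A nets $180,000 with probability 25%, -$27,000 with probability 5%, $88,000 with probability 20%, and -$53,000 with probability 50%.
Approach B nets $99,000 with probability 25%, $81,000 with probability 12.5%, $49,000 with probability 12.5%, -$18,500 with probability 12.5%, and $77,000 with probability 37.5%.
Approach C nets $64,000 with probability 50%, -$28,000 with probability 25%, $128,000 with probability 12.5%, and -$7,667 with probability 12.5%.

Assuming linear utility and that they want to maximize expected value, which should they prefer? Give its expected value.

Approach A = 0.25 × 180000 + 0.05 × (-27000) + 0.2 × 88000 + 0.5 × (-53000) = 45000 − 1350 + 17600 − 26500 = 34750
Approach B = 0.25 × 99000 + 0.125 × 81000 + 0.125 × 49000 + 0.125 × (-18500) + 0.375 × 77000 = 24750 + 10125 + 6125 − 2312.5 + 28875 = 67562.5
Approach C = 0.5 × 64000 + 0.25 × (-28000) + 0.125 × 128000 + 0.125 × (-7667) = 32000 − 7000 + 16000 − 958.375 = 40041.625

Approach B ($67,562.50)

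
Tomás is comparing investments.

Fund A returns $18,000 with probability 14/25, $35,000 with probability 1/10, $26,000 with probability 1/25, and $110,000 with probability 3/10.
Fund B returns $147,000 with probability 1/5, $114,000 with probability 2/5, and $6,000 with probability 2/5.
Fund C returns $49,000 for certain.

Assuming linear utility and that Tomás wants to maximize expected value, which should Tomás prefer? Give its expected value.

Fund A = 14/25 × 18000 + 1/10 × 35000 + 1/25 × 26000 + 3/10 × 110000 = 10080 + 3500 + 1040 + 33000 = 47620
Fund B = 1/5 × 147000 + 2/5 × 114000 + 2/5 × 6000 = 29400 + 45600 + 2400 = 77400
Fund C: 49000 (certain)

Fund B ($77,400)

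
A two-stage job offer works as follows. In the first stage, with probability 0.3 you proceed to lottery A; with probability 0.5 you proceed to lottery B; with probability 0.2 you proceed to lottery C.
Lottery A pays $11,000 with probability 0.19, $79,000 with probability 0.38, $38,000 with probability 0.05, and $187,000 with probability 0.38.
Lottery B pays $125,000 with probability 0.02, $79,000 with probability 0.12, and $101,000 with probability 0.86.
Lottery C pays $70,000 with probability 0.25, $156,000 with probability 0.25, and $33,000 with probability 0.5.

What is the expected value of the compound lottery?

$95,541

EV(A) = 0.19 × 11000 + 0.38 × 79000 + 0.05 × 38000 + 0.38 × 187000 = 2090 + 30020 + 1900 + 71060 = 105070
EV(B) = 0.02 × 125000 + 0.12 × 79000 + 0.86 × 101000 = 2500 + 9480 + 86860 = 98840
EV(C) = 0.25 × 70000 + 0.25 × 156000 + 0.5 × 33000 = 17500 + 39000 + 16500 = 73000
Overall = 0.3 × 105070 + 0.5 × 98840 + 0.2 × 73000 = 31521 + 49420 + 14600 = 95541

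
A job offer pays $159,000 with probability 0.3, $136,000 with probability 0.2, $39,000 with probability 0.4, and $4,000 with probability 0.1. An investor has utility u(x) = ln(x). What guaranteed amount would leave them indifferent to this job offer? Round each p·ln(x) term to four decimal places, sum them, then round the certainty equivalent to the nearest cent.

E[u] = 0.3·ln(159000) + 0.2·ln(136000) + 0.4·ln(39000) + 0.1·ln(4000) = 3.5930 + 2.3641 + 4.2285 + 0.8294 = 11.0150
CE = e^11.0150 ≈ 60779.02

$60,779.02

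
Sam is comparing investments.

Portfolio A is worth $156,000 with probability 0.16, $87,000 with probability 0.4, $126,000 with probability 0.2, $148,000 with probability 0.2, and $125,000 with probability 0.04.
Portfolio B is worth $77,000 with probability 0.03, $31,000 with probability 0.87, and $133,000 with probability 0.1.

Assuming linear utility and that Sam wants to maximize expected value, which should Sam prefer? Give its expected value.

Portfolio A = 0.16 × 156000 + 0.4 × 87000 + 0.2 × 126000 + 0.2 × 148000 + 0.04 × 125000 = 24960 + 34800 + 25200 + 29600 + 5000 = 119560
Portfolio B = 0.03 × 77000 + 0.87 × 31000 + 0.1 × 133000 = 2310 + 26970 + 13300 = 42580

Portfolio A ($119,560)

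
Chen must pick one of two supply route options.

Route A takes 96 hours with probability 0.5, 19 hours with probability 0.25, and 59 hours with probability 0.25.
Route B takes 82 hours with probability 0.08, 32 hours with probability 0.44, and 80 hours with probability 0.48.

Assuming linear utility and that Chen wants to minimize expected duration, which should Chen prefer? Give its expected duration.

Route A = 0.5 × 96 + 0.25 × 19 + 0.25 × 59 = 48 + 4.75 + 14.75 = 67.5
Route B = 0.08 × 82 + 0.44 × 32 + 0.48 × 80 = 6.56 + 14.08 + 38.4 = 59.04

Route B (59.04 hours)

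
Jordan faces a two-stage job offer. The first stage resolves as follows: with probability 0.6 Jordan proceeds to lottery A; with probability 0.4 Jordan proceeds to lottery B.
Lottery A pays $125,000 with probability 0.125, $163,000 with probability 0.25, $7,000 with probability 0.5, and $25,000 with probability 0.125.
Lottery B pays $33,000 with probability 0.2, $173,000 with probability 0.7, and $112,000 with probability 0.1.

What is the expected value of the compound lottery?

EV(A) = 0.125 × 125000 + 0.25 × 163000 + 0.5 × 7000 + 0.125 × 25000 = 15625 + 40750 + 3500 + 3125 = 63000
EV(B) = 0.2 × 33000 + 0.7 × 173000 + 0.1 × 112000 = 6600 + 121100 + 11200 = 138900
Overall = 0.6 × 63000 + 0.4 × 138900 = 37800 + 55560 = 93360

$93,360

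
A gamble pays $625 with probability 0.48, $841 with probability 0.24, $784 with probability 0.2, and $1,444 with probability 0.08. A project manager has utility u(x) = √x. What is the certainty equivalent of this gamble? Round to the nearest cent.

$761.76

E[u] = 0.48·√625 + 0.24·√841 + 0.2·√784 + 0.08·√1444 = 0.48·25 + 0.24·29 + 0.2·28 + 0.08·38 = 27.6
CE = (27.6)² = 761.76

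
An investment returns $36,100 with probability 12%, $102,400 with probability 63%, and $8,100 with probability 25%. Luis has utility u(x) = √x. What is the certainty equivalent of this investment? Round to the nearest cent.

$60,959.61

E[u] = 0.12·√36100 + 0.63·√102400 + 0.25·√8100 = 0.12·190 + 0.63·320 + 0.25·90 = 246.9
CE = (246.9)² = 60959.61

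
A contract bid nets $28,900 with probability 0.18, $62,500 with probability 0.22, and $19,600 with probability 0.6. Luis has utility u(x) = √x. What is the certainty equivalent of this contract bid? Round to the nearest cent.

E[u] = 0.18·√28900 + 0.22·√62500 + 0.6·√19600 = 0.18·170 + 0.22·250 + 0.6·140 = 169.6
CE = (169.6)² = 28764.16

$28,764.16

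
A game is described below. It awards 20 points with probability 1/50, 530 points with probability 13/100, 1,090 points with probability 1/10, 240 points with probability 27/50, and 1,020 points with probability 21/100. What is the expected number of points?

522.1 points

EV = 1/50 × 20 + 13/100 × 530 + 1/10 × 1090 + 27/50 × 240 + 21/100 × 1020 = 0.4 + 68.9 + 109 + 129.6 + 214.2 = 522.1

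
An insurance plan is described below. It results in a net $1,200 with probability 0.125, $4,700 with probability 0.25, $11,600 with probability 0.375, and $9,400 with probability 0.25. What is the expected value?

EV = 0.125 × 1200 + 0.25 × 4700 + 0.375 × 11600 + 0.25 × 9400 = 150 + 1175 + 4350 + 2350 = 8025

$8,025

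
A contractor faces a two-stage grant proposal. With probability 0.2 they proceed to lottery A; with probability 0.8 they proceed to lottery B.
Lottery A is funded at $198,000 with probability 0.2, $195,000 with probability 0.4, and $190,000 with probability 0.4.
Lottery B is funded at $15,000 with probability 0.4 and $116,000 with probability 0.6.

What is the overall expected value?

$99,200

EV(A) = 0.2 × 198000 + 0.4 × 195000 + 0.4 × 190000 = 39600 + 78000 + 76000 = 193600
EV(B) = 0.4 × 15000 + 0.6 × 116000 = 6000 + 69600 = 75600
Overall = 0.2 × 193600 + 0.8 × 75600 = 38720 + 60480 = 99200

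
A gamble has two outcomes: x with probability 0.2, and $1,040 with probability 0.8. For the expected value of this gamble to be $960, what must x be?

x = $640

0.2·x + 0.8·1040 = 960
0.2·x = 960 − 832 = 128
x = 128 / 0.2 = 640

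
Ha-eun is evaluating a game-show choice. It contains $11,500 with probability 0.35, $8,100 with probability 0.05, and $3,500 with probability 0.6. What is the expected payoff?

EV = 0.35 × 11500 + 0.05 × 8100 + 0.6 × 3500 = 4025 + 405 + 2100 = 6530

$6,530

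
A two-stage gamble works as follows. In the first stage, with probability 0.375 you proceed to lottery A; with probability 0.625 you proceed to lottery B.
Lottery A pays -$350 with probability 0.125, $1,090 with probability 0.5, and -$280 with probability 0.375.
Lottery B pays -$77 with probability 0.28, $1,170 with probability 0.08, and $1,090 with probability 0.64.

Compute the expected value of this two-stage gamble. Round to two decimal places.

$629.62

EV(A) = 0.125 × (-350) + 0.5 × 1090 + 0.375 × (-280) = -43.75 + 545 − 105 = 396.25
EV(B) = 0.28 × (-77) + 0.08 × 1170 + 0.64 × 1090 = -21.56 + 93.6 + 697.6 = 769.64
Overall = 0.375 × 396.25 + 0.625 × 769.64 = 148.59375 + 481.025 = 629.61875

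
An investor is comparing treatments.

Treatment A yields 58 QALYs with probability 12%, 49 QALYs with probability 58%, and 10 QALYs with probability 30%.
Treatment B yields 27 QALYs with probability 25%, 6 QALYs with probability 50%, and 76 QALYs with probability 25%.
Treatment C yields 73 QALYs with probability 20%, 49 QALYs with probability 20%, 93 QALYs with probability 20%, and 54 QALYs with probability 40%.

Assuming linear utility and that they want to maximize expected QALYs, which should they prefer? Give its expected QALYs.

Treatment C (64.6 QALYs)

Treatment A = 0.12 × 58 + 0.58 × 49 + 0.3 × 10 = 6.96 + 28.42 + 3 = 38.38
Treatment B = 0.25 × 27 + 0.5 × 6 + 0.25 × 76 = 6.75 + 3 + 19 = 28.75
Treatment C = 0.2 × 73 + 0.2 × 49 + 0.2 × 93 + 0.4 × 54 = 14.6 + 9.8 + 18.6 + 21.6 = 64.6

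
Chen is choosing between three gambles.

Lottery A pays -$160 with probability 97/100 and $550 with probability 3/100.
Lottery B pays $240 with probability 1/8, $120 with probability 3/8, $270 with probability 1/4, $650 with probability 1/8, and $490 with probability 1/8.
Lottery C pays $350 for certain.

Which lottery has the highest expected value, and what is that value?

Lottery C ($350)

Lottery A = 97/100 × (-160) + 3/100 × 550 = -155.2 + 16.5 = -138.7
Lottery B = 1/8 × 240 + 3/8 × 120 + 1/4 × 270 + 1/8 × 650 + 1/8 × 490 = 30 + 45 + 67.5 + 81.25 + 61.25 = 285
Lottery C: 350 (certain)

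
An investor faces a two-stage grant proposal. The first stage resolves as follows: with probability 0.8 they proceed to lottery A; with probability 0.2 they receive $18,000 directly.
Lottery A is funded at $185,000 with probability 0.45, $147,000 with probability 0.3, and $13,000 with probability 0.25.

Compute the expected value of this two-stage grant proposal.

$108,080

EV(A) = 0.45 × 185000 + 0.3 × 147000 + 0.25 × 13000 = 83250 + 44100 + 3250 = 130600
Branch B: 18000 (certain)
Overall = 0.8 × 130600 + 0.2 × 18000 = 104480 + 3600 = 108080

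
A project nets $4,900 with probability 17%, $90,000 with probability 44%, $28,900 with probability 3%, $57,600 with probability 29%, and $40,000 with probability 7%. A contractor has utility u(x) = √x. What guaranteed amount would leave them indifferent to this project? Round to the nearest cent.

$54,102.76

E[u] = 0.17·√4900 + 0.44·√90000 + 0.03·√28900 + 0.29·√57600 + 0.07·√40000 = 0.17·70 + 0.44·300 + 0.03·170 + 0.29·240 + 0.07·200 = 232.6
CE = (232.6)² = 54102.76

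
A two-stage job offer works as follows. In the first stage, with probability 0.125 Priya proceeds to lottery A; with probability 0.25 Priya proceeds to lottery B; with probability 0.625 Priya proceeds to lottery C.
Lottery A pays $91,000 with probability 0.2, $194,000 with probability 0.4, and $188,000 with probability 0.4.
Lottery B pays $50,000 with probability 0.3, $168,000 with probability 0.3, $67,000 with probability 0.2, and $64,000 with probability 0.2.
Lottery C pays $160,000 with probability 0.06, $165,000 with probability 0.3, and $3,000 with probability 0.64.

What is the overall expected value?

$82,412.50

EV(A) = 0.2 × 91000 + 0.4 × 194000 + 0.4 × 188000 = 18200 + 77600 + 75200 = 171000
EV(B) = 0.3 × 50000 + 0.3 × 168000 + 0.2 × 67000 + 0.2 × 64000 = 15000 + 50400 + 13400 + 12800 = 91600
EV(C) = 0.06 × 160000 + 0.3 × 165000 + 0.64 × 3000 = 9600 + 49500 + 1920 = 61020
Overall = 0.125 × 171000 + 0.25 × 91600 + 0.625 × 61020 = 21375 + 22900 + 38137.5 = 82412.5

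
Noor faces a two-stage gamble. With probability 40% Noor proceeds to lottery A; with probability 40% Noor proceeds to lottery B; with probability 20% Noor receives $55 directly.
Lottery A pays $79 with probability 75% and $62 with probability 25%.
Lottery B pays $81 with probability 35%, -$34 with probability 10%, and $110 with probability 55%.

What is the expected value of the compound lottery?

EV(A) = 0.75 × 79 + 0.25 × 62 = 59.25 + 15.5 = 74.75
EV(B) = 0.35 × 81 + 0.1 × (-34) + 0.55 × 110 = 28.35 − 3.4 + 60.5 = 85.45
Branch C: 55 (certain)
Overall = 0.4 × 74.75 + 0.4 × 85.45 + 0.2 × 55 = 29.9 + 34.18 + 11 = 75.08

$75.08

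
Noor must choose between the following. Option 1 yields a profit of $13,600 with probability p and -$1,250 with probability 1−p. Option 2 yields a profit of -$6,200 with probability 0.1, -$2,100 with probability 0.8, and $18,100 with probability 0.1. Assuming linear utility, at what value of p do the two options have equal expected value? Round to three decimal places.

p = 0.051

EV(Option 2) = 0.1 × (-6200) + 0.8 × (-2100) + 0.1 × 18100 = -620 − 1680 + 1810 = -490
p·13600 + (1−p)·(-1250) = -490
14850p − 1250 = -490
p = (-490 + 1250) / 14850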